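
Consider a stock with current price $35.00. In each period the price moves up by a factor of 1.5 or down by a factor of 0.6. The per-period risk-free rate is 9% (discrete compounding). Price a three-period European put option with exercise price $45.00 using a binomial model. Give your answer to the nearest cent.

$9.56

Risk-neutral probability p = (1 + 0.09 − 0.6)/(1.5 − 0.6) = 0.4900/0.9000 = 0.5444
Terminal stock prices: S_uuu = 118.1, S_uud = 47.25, S_udd = 18.9, S_ddd = 7.56
Terminal payoffs (K − S): max(-73.12, 0) = 0, max(-2.25, 0) = 0, max(26.1, 0) = 26.1, max(37.44, 0) = 37.44
Node uu (S = 78.75): V_uu = 1/1.09·[0.5444·0.0000 + 0.4556·0.0000] = 0.0000
Node ud (S = 31.5): V_ud = 1/1.09·[0.5444·0.0000 + 0.4556·26.1000] = 10.9083
Node dd (S = 12.6): V_dd = 1/1.09·[0.5444·26.1000 + 0.4556·37.4400] = 28.6844
Node u (S = 52.5): V_u = 1/1.09·[0.5444·0.0000 + 0.4556·10.9083] = 4.5590
Node d (S = 21): V_d = 1/1.09·[0.5444·10.9083 + 0.4556·28.6844] = 17.4370
Node 0 (S = 35): V_0 = 1/1.09·[0.5444·4.5590 + 0.4556·17.4370] = 9.5648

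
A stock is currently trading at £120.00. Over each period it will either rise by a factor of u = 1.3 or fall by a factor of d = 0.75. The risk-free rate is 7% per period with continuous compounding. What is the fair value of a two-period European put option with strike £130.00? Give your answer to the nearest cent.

Risk-neutral probability p = (e^0.07 − 0.75)/(1.3 − 0.75) = 0.3225/0.5500 = 0.5864
Terminal stock prices: S_uu = 202.8, S_ud = 117, S_dd = 67.5
Terminal payoffs (K − S): max(-72.8, 0) = 0, max(13, 0) = 13, max(62.5, 0) = 62.5
Node u (S = 156): V_u = e^(−0.07)·[0.5864·0.0000 + 0.4136·13.0000] = 5.0136
Node d (S = 90): V_d = e^(−0.07)·[0.5864·13.0000 + 0.4136·62.5000] = 31.2112
Node 0 (S = 120): V_0 = e^(−0.07)·[0.5864·5.0136 + 0.4136·31.2112] = 14.7779

£14.78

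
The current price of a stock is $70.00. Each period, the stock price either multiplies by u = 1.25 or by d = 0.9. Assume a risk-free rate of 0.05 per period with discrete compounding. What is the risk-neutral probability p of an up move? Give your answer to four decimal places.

p = 0.4286

Risk-neutral probability p = (1 + 0.05 − 0.9)/(1.25 − 0.9) = 0.1500/0.3500 = 0.4286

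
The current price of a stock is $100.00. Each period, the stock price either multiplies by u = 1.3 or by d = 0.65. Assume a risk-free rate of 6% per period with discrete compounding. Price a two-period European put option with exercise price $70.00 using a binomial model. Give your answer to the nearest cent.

$3.37

Risk-neutral probability p = (1 + 0.06 − 0.65)/(1.3 − 0.65) = 0.4100/0.6500 = 0.6308
Terminal stock prices: S_uu = 169, S_ud = 84.5, S_dd = 42.25
Terminal payoffs (K − S): max(-99, 0) = 0, max(-14.5, 0) = 0, max(27.75, 0) = 27.75
Node u (S = 130): V_u = 1/1.06·[0.6308·0.0000 + 0.3692·0.0000] = 0.0000
Node d (S = 65): V_d = 1/1.06·[0.6308·0.0000 + 0.3692·27.7500] = 9.6662
Node 0 (S = 100): V_0 = 1/1.06·[0.6308·0.0000 + 0.3692·9.6662] = 3.3670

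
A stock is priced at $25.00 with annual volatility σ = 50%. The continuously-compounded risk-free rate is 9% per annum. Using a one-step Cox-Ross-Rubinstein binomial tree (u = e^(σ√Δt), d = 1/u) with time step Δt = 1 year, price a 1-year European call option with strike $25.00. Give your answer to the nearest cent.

CRR parameters: u = e^(σ√Δt) = e^(0.5·√1) = 1.6487, d = 1/u = 0.6065
Per-period rate: rΔt = 0.09·1 = 0.09, so R = e^0.09 = 1.0942
Risk-neutral probability p = (e^0.09 − 0.6065)/(1.6487 − 0.6065) = 0.4876/1.0422 = 0.4679
Terminal stock prices: S_u = 41.22, S_d = 15.16
Terminal payoffs (S − K): max(16.22, 0) = 16.22, max(-9.837, 0) = 0
Node 0 (S = 25): V_0 = e^(−0.09)·[0.4679·16.2180 + 0.5321·0.0000] = 6.9353

$6.94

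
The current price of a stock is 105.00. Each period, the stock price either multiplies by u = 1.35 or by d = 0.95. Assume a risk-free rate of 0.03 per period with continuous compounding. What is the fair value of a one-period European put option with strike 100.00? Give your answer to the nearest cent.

Risk-neutral probability p = (e^0.03 − 0.95)/(1.35 − 0.95) = 0.0805/0.4000 = 0.2011
Terminal stock prices: S_u = 141.8, S_d = 99.75
Terminal payoffs (K − S): max(-41.75, 0) = 0, max(0.25, 0) = 0.25
Node 0 (S = 105): V_0 = e^(−0.03)·[0.2011·0.0000 + 0.7989·0.2500] = 0.1938

0.19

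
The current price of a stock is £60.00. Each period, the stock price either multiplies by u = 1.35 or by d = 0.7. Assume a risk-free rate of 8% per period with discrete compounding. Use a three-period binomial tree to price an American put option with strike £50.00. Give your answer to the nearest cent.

Risk-neutral probability p = (1 + 0.08 − 0.7)/(1.35 − 0.7) = 0.3800/0.6500 = 0.5846
Terminal stock prices: S_uuu = 147.6, S_uud = 76.55, S_udd = 39.69, S_ddd = 20.58
Terminal payoffs (K − S): max(-97.62, 0) = 0, max(-26.55, 0) = 0, max(10.31, 0) = 10.31, max(29.42, 0) = 29.42
Node uu (S = 109.4): continuation = 1/1.08·[0.5846·0.0000 + 0.4154·0.0000] = 0.0000; exercise value = 0.0000 ≤ continuation, so V_uu = 0.0000
Node ud (S = 56.7): continuation = 1/1.08·[0.5846·0.0000 + 0.4154·10.3100] = 3.9654; exercise value = 0.0000 ≤ continuation, so V_ud = 3.9654
Node dd (S = 29.4): continuation = 1/1.08·[0.5846·10.3100 + 0.4154·29.4200] = 16.8963; exercise value = 20.6000 > continuation, so V_dd = 20.6000 (exercise)
Node u (S = 81): continuation = 1/1.08·[0.5846·0.0000 + 0.4154·3.9654] = 1.5251; exercise value = 0.0000 ≤ continuation, so V_u = 1.5251
Node d (S = 42): continuation = 1/1.08·[0.5846·3.9654 + 0.4154·20.6000] = 10.0696; exercise value = 8.0000 ≤ continuation, so V_d = 10.0696
Node 0 (S = 60): continuation = 1/1.08·[0.5846·1.5251 + 0.4154·10.0696] = 4.6985; exercise value = 0.0000 ≤ continuation, so V_0 = 4.6985

£4.70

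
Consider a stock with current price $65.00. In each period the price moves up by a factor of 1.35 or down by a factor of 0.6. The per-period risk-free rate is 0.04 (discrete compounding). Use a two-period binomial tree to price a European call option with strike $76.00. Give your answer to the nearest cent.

Risk-neutral probability p = (1 + 0.04 − 0.6)/(1.35 − 0.6) = 0.4400/0.7500 = 0.5867
Terminal stock prices: S_uu = 118.5, S_ud = 52.65, S_dd = 23.4
Terminal payoffs (S − K): max(42.46, 0) = 42.46, max(-23.35, 0) = 0, max(-52.6, 0) = 0
Node u (S = 87.75): V_u = 1/1.04·[0.5867·42.4625 + 0.4133·0.0000] = 23.9532
Node d (S = 39): V_d = 1/1.04·[0.5867·0.0000 + 0.4133·0.0000] = 0.0000
Node 0 (S = 65): V_0 = 1/1.04·[0.5867·23.9532 + 0.4133·0.0000] = 13.5121

$13.51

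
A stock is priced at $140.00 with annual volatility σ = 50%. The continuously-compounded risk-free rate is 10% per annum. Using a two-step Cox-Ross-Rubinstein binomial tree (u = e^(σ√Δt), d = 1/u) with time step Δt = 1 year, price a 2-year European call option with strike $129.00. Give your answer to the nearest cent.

CRR parameters: u = e^(σ√Δt) = e^(0.5·√1) = 1.6487, d = 1/u = 0.6065
Per-period rate: rΔt = 0.1·1 = 0.1, so R = e^0.1 = 1.1052
Risk-neutral probability p = (e^0.1 − 0.6065)/(1.6487 − 0.6065) = 0.4986/1.0422 = 0.4785
Terminal stock prices: S_uu = 380.6, S_ud = 140, S_dd = 51.5
Terminal payoffs (S − K): max(251.6, 0) = 251.6, max(11, 0) = 11, max(-77.5, 0) = 0
Node u (S = 230.8): V_u = e^(−0.1)·[0.4785·251.5595 + 0.5215·11.0000] = 114.0970
Node d (S = 84.91): V_d = e^(−0.1)·[0.4785·11.0000 + 0.5215·0.0000] = 4.7622
Node 0 (S = 140): V_0 = e^(−0.1)·[0.4785·114.0970 + 0.5215·4.7622] = 51.6425

$51.64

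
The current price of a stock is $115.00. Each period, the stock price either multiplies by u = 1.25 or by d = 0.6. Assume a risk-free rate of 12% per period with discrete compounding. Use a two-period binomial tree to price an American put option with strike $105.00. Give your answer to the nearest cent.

$8.82

Risk-neutral probability p = (1 + 0.12 − 0.6)/(1.25 − 0.6) = 0.5200/0.6500 = 0.8000
Terminal stock prices: S_uu = 179.7, S_ud = 86.25, S_dd = 41.4
Terminal payoffs (K − S): max(-74.69, 0) = 0, max(18.75, 0) = 18.75, max(63.6, 0) = 63.6
Node u (S = 143.8): continuation = 1/1.12·[0.8000·0.0000 + 0.2000·18.7500] = 3.3482; exercise value = 0.0000 ≤ continuation, so V_u = 3.3482
Node d (S = 69): continuation = 1/1.12·[0.8000·18.7500 + 0.2000·63.6000] = 24.7500; exercise value = 36.0000 > continuation, so V_d = 36.0000 (exercise)
Node 0 (S = 115): continuation = 1/1.12·[0.8000·3.3482 + 0.2000·36.0000] = 8.8202; exercise value = 0.0000 ≤ continuation, so V_0 = 8.8202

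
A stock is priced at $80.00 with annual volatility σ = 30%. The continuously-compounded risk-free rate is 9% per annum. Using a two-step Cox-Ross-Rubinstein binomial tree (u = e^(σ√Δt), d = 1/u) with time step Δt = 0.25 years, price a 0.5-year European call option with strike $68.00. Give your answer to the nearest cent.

$16.77

CRR parameters: u = e^(σ√Δt) = e^(0.3·√0.25) = 1.1618, d = 1/u = 0.8607
Per-period rate: rΔt = 0.09·0.25 = 0.0225, so R = e^0.0225 = 1.0228
Risk-neutral probability p = (e^0.0225 − 0.8607)/(1.1618 − 0.8607) = 0.1620/0.3011 = 0.5381
Terminal stock prices: S_uu = 108, S_ud = 80, S_dd = 59.27
Terminal payoffs (S − K): max(39.99, 0) = 39.99, max(12, 0) = 12, max(-8.735, 0) = 0
Node u (S = 92.95): V_u = e^(−0.0225)·[0.5381·39.9887 + 0.4619·12.0000] = 26.4597
Node d (S = 68.86): V_d = e^(−0.0225)·[0.5381·12.0000 + 0.4619·0.0000] = 6.3140
Node 0 (S = 80): V_0 = e^(−0.0225)·[0.5381·26.4597 + 0.4619·6.3140] = 16.7734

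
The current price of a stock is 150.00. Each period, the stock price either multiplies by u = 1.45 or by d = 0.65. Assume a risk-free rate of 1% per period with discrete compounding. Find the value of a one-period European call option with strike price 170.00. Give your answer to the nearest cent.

Risk-neutral probability p = (1 + 0.01 − 0.65)/(1.45 − 0.65) = 0.3600/0.8000 = 0.4500
Terminal stock prices: S_u = 217.5, S_d = 97.5
Terminal payoffs (S − K): max(47.5, 0) = 47.5, max(-72.5, 0) = 0
Node 0 (S = 150): V_0 = 1/1.01·[0.4500·47.5000 + 0.5500·0.0000] = 21.1634

21.16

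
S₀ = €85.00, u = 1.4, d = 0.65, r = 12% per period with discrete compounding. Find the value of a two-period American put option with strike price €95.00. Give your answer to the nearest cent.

Risk-neutral probability p = (1 + 0.12 − 0.65)/(1.4 − 0.65) = 0.4700/0.7500 = 0.6267
Terminal stock prices: S_uu = 166.6, S_ud = 77.35, S_dd = 35.91
Terminal payoffs (K − S): max(-71.6, 0) = 0, max(17.65, 0) = 17.65, max(59.09, 0) = 59.09
Node u (S = 119): continuation = 1/1.12·[0.6267·0.0000 + 0.3733·17.6500] = 5.8833; exercise value = 0.0000 ≤ continuation, so V_u = 5.8833
Node d (S = 55.25): continuation = 1/1.12·[0.6267·17.6500 + 0.3733·59.0875] = 29.5714; exercise value = 39.7500 > continuation, so V_d = 39.7500 (exercise)
Node 0 (S = 85): continuation = 1/1.12·[0.6267·5.8833 + 0.3733·39.7500] = 16.5419; exercise value = 10.0000 ≤ continuation, so V_0 = 16.5419

€16.54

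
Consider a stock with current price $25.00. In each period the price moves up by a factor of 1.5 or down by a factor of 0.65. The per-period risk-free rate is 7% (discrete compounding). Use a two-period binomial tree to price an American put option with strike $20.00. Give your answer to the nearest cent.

$2.11

Risk-neutral probability p = (1 + 0.07 − 0.65)/(1.5 − 0.65) = 0.4200/0.8500 = 0.4941
Terminal stock prices: S_uu = 56.25, S_ud = 24.38, S_dd = 10.56
Terminal payoffs (K − S): max(-36.25, 0) = 0, max(-4.375, 0) = 0, max(9.437, 0) = 9.437
Node u (S = 37.5): continuation = 1/1.07·[0.4941·0.0000 + 0.5059·0.0000] = 0.0000; exercise value = 0.0000 ≤ continuation, so V_u = 0.0000
Node d (S = 16.25): continuation = 1/1.07·[0.4941·0.0000 + 0.5059·9.4375] = 4.4619; exercise value = 3.7500 ≤ continuation, so V_d = 4.4619
Node 0 (S = 25): continuation = 1/1.07·[0.4941·0.0000 + 0.5059·4.4619] = 2.1095; exercise value = 0.0000 ≤ continuation, so V_0 = 2.1095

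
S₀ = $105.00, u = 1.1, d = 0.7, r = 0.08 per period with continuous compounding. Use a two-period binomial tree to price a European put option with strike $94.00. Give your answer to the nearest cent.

$0.96

Risk-neutral probability p = (e^0.08 − 0.7)/(1.1 − 0.7) = 0.3833/0.4000 = 0.9582
Terminal stock prices: S_uu = 127.1, S_ud = 80.85, S_dd = 51.45
Terminal payoffs (K − S): max(-33.05, 0) = 0, max(13.15, 0) = 13.15, max(42.55, 0) = 42.55
Node u (S = 115.5): V_u = e^(−0.08)·[0.9582·0.0000 + 0.0418·13.1500] = 0.5072
Node d (S = 73.5): V_d = e^(−0.08)·[0.9582·13.1500 + 0.0418·42.5500] = 13.2729
Node 0 (S = 105): V_0 = e^(−0.08)·[0.9582·0.5072 + 0.0418·13.2729] = 0.9606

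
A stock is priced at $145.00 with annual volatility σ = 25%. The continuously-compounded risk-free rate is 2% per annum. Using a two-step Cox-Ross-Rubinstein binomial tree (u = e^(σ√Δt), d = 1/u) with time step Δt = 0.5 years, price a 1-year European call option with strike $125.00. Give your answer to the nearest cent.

$28.52

CRR parameters: u = e^(σ√Δt) = e^(0.25·√0.5) = 1.1934, d = 1/u = 0.8380
Per-period rate: rΔt = 0.02·0.5 = 0.01, so R = e^0.01 = 1.0101
Risk-neutral probability p = (e^0.01 − 0.8380)/(1.1934 − 0.8380) = 0.1721/0.3554 = 0.4842
Terminal stock prices: S_uu = 206.5, S_ud = 145, S_dd = 101.8
Terminal payoffs (S − K): max(81.5, 0) = 81.5, max(20, 0) = 20, max(-23.18, 0) = 0
Node u (S = 173): V_u = e^(−0.01)·[0.4842·81.4973 + 0.5158·20.0000] = 49.2816
Node d (S = 121.5): V_d = e^(−0.01)·[0.4842·20.0000 + 0.5158·0.0000] = 9.5876
Node 0 (S = 145): V_0 = e^(−0.01)·[0.4842·49.2816 + 0.5158·9.5876] = 28.5208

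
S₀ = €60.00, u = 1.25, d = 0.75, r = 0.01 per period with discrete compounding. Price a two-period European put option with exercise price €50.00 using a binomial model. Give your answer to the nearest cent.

Risk-neutral probability p = (1 + 0.01 − 0.75)/(1.25 − 0.75) = 0.2600/0.5000 = 0.5200
Terminal stock prices: S_uu = 93.75, S_ud = 56.25, S_dd = 33.75
Terminal payoffs (K − S): max(-43.75, 0) = 0, max(-6.25, 0) = 0, max(16.25, 0) = 16.25
Node u (S = 75): V_u = 1/1.01·[0.5200·0.0000 + 0.4800·0.0000] = 0.0000
Node d (S = 45): V_d = 1/1.01·[0.5200·0.0000 + 0.4800·16.2500] = 7.7228
Node 0 (S = 60): V_0 = 1/1.01·[0.5200·0.0000 + 0.4800·7.7228] = 3.6702

€3.67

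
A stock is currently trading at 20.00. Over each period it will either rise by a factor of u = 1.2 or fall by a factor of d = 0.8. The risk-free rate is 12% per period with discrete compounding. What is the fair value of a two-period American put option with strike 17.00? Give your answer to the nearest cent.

0.18

Risk-neutral probability p = (1 + 0.12 − 0.8)/(1.2 − 0.8) = 0.3200/0.4000 = 0.8000
Terminal stock prices: S_uu = 28.8, S_ud = 19.2, S_dd = 12.8
Terminal payoffs (K − S): max(-11.8, 0) = 0, max(-2.2, 0) = 0, max(4.2, 0) = 4.2
Node u (S = 24): continuation = 1/1.12·[0.8000·0.0000 + 0.2000·0.0000] = 0.0000; exercise value = 0.0000 ≤ continuation, so V_u = 0.0000
Node d (S = 16): continuation = 1/1.12·[0.8000·0.0000 + 0.2000·4.2000] = 0.7500; exercise value = 1.0000 > continuation, so V_d = 1.0000 (exercise)
Node 0 (S = 20): continuation = 1/1.12·[0.8000·0.0000 + 0.2000·1.0000] = 0.1786; exercise value = 0.0000 ≤ continuation, so V_0 = 0.1786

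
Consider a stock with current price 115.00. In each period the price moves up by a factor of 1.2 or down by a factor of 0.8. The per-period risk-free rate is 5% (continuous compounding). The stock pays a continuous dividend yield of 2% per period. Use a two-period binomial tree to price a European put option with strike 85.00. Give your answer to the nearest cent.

1.85

Per-period risk-free factor R = e^0.05 = 1.0513; dividend-adjusted growth = e^(0.05−0.02) = 1.0305.
Risk-neutral probability p = (1.0305 − 0.8)/(1.2 − 0.8) = 0.2305/0.4000 = 0.5761
Terminal stock prices: S_uu = 165.6, S_ud = 110.4, S_dd = 73.6
Terminal payoffs (K − S): max(-80.6, 0) = 0, max(-25.4, 0) = 0, max(11.4, 0) = 11.4
Node u (S = 138): V_u = e^(−0.05)·[0.5761·0.0000 + 0.4239·0.0000] = 0.0000
Node d (S = 92): V_d = e^(−0.05)·[0.5761·0.0000 + 0.4239·11.4000] = 4.5964
Node 0 (S = 115): V_0 = e^(−0.05)·[0.5761·0.0000 + 0.4239·4.5964] = 1.8532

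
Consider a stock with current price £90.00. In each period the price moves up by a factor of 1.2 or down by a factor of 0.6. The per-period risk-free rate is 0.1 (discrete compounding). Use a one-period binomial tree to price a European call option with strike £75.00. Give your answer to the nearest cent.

£25.00

Risk-neutral probability p = (1 + 0.1 − 0.6)/(1.2 − 0.6) = 0.5000/0.6000 = 0.8333
Terminal stock prices: S_u = 108, S_d = 54
Terminal payoffs (S − K): max(33, 0) = 33, max(-21, 0) = 0
Node 0 (S = 90): V_0 = 1/1.1·[0.8333·33.0000 + 0.1667·0.0000] = 25.0000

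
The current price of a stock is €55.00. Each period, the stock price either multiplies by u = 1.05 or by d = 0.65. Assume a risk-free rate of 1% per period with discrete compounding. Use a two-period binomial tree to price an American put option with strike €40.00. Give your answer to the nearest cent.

€0.64

Risk-neutral probability p = (1 + 0.01 − 0.65)/(1.05 − 0.65) = 0.3600/0.4000 = 0.9000
Terminal stock prices: S_uu = 60.64, S_ud = 37.54, S_dd = 23.24
Terminal payoffs (K − S): max(-20.64, 0) = 0, max(2.462, 0) = 2.462, max(16.76, 0) = 16.76
Node u (S = 57.75): continuation = 1/1.01·[0.9000·0.0000 + 0.1000·2.4625] = 0.2438; exercise value = 0.0000 ≤ continuation, so V_u = 0.2438
Node d (S = 35.75): continuation = 1/1.01·[0.9000·2.4625 + 0.1000·16.7625] = 3.8540; exercise value = 4.2500 > continuation, so V_d = 4.2500 (exercise)
Node 0 (S = 55): continuation = 1/1.01·[0.9000·0.2438 + 0.1000·4.2500] = 0.6381; exercise value = 0.0000 ≤ continuation, so V_0 = 0.6381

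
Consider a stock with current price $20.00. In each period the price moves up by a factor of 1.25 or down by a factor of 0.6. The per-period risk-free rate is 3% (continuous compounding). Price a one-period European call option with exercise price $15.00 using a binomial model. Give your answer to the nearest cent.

Risk-neutral probability p = (e^0.03 − 0.6)/(1.25 − 0.6) = 0.4305/0.6500 = 0.6622
Terminal stock prices: S_u = 25, S_d = 12
Terminal payoffs (S − K): max(10, 0) = 10, max(-3, 0) = 0
Node 0 (S = 20): V_0 = e^(−0.03)·[0.6622·10.0000 + 0.3378·0.0000] = 6.4267

$6.43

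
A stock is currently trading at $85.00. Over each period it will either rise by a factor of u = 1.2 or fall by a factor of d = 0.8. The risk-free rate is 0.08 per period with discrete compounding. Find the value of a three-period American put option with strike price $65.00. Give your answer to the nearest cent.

Risk-neutral probability p = (1 + 0.08 − 0.8)/(1.2 − 0.8) = 0.2800/0.4000 = 0.7000
Terminal stock prices: S_uuu = 146.9, S_uud = 97.92, S_udd = 65.28, S_ddd = 43.52
Terminal payoffs (K − S): max(-81.88, 0) = 0, max(-32.92, 0) = 0, max(-0.28, 0) = 0, max(21.48, 0) = 21.48
Node uu (S = 122.4): continuation = 1/1.08·[0.7000·0.0000 + 0.3000·0.0000] = 0.0000; exercise value = 0.0000 ≤ continuation, so V_uu = 0.0000
Node ud (S = 81.6): continuation = 1/1.08·[0.7000·0.0000 + 0.3000·0.0000] = 0.0000; exercise value = 0.0000 ≤ continuation, so V_ud = 0.0000
Node dd (S = 54.4): continuation = 1/1.08·[0.7000·0.0000 + 0.3000·21.4800] = 5.9667; exercise value = 10.6000 > continuation, so V_dd = 10.6000 (exercise)
Node u (S = 102): continuation = 1/1.08·[0.7000·0.0000 + 0.3000·0.0000] = 0.0000; exercise value = 0.0000 ≤ continuation, so V_u = 0.0000
Node d (S = 68): continuation = 1/1.08·[0.7000·0.0000 + 0.3000·10.6000] = 2.9444; exercise value = 0.0000 ≤ continuation, so V_d = 2.9444
Node 0 (S = 85): continuation = 1/1.08·[0.7000·0.0000 + 0.3000·2.9444] = 0.8179; exercise value = 0.0000 ≤ continuation, so V_0 = 0.8179

$0.82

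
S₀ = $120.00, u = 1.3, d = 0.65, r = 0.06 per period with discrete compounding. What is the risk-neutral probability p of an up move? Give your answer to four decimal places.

p = 0.6308

Risk-neutral probability p = (1 + 0.06 − 0.65)/(1.3 − 0.65) = 0.4100/0.6500 = 0.6308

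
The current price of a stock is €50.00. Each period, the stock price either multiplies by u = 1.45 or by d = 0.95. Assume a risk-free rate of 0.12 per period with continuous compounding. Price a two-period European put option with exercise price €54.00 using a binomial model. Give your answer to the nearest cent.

Risk-neutral probability p = (e^0.12 − 0.95)/(1.45 − 0.95) = 0.1775/0.5000 = 0.3550
Terminal stock prices: S_uu = 105.1, S_ud = 68.88, S_dd = 45.12
Terminal payoffs (K − S): max(-51.12, 0) = 0, max(-14.88, 0) = 0, max(8.875, 0) = 8.875
Node u (S = 72.5): V_u = e^(−0.12)·[0.3550·0.0000 + 0.6450·0.0000] = 0.0000
Node d (S = 47.5): V_d = e^(−0.12)·[0.3550·0.0000 + 0.6450·8.8750] = 5.0771
Node 0 (S = 50): V_0 = e^(−0.12)·[0.3550·0.0000 + 0.6450·5.0771] = 2.9045

€2.90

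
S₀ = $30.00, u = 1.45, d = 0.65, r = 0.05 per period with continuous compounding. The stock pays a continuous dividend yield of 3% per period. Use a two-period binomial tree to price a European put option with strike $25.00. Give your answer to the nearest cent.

Per-period risk-free factor R = e^0.05 = 1.0513; dividend-adjusted growth = e^(0.05−0.03) = 1.0202.
Risk-neutral probability p = (1.0202 − 0.65)/(1.45 − 0.65) = 0.3702/0.8000 = 0.4628
Terminal stock prices: S_uu = 63.08, S_ud = 28.28, S_dd = 12.68
Terminal payoffs (K − S): max(-38.08, 0) = 0, max(-3.275, 0) = 0, max(12.32, 0) = 12.32
Node u (S = 43.5): V_u = e^(−0.05)·[0.4628·0.0000 + 0.5372·0.0000] = 0.0000
Node d (S = 19.5): V_d = e^(−0.05)·[0.4628·0.0000 + 0.5372·12.3250] = 6.2986
Node 0 (S = 30): V_0 = e^(−0.05)·[0.4628·0.0000 + 0.5372·6.2986] = 3.2189

$3.22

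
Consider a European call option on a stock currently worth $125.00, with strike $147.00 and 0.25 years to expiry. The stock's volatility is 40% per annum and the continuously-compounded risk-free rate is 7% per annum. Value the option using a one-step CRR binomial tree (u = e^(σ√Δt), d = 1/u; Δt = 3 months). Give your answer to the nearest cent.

CRR parameters: u = e^(σ√Δt) = e^(0.4·√0.25) = 1.2214, d = 1/u = 0.8187
Per-period rate: rΔt = 0.07·0.25 = 0.0175, so R = e^0.0175 = 1.0177
Risk-neutral probability p = (e^0.0175 − 0.8187)/(1.2214 − 0.8187) = 0.1989/0.4027 = 0.4940
Terminal stock prices: S_u = 152.7, S_d = 102.3
Terminal payoffs (S − K): max(5.675, 0) = 5.675, max(-44.66, 0) = 0
Node 0 (S = 125): V_0 = e^(−0.0175)·[0.4940·5.6753 + 0.5060·0.0000] = 2.7550

$2.76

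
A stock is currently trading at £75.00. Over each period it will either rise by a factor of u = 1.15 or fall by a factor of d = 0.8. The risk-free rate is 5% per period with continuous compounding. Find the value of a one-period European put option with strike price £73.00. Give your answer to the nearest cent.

Risk-neutral probability p = (e^0.05 − 0.8)/(1.15 − 0.8) = 0.2513/0.3500 = 0.7179
Terminal stock prices: S_u = 86.25, S_d = 60
Terminal payoffs (K − S): max(-13.25, 0) = 0, max(13, 0) = 13
Node 0 (S = 75): V_0 = e^(−0.05)·[0.7179·0.0000 + 0.2821·13.0000] = 3.4882

£3.49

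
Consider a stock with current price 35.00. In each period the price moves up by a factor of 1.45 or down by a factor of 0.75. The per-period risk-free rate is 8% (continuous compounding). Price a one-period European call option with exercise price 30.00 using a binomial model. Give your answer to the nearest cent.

Risk-neutral probability p = (e^0.08 − 0.75)/(1.45 − 0.75) = 0.3333/0.7000 = 0.4761
Terminal stock prices: S_u = 50.75, S_d = 26.25
Terminal payoffs (S − K): max(20.75, 0) = 20.75, max(-3.75, 0) = 0
Node 0 (S = 35): V_0 = e^(−0.08)·[0.4761·20.7500 + 0.5239·0.0000] = 9.1200

9.12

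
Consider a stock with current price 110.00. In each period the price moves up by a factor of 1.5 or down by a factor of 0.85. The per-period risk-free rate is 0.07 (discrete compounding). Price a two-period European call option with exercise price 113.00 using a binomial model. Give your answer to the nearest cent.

24.12

Risk-neutral probability p = (1 + 0.07 − 0.85)/(1.5 − 0.85) = 0.2200/0.6500 = 0.3385
Terminal stock prices: S_uu = 247.5, S_ud = 140.2, S_dd = 79.47
Terminal payoffs (S − K): max(134.5, 0) = 134.5, max(27.25, 0) = 27.25, max(-33.53, 0) = 0
Node u (S = 165): V_u = 1/1.07·[0.3385·134.5000 + 0.6615·27.2500] = 59.3925
Node d (S = 93.5): V_d = 1/1.07·[0.3385·27.2500 + 0.6615·0.0000] = 8.6197
Node 0 (S = 110): V_0 = 1/1.07·[0.3385·59.3925 + 0.6615·8.6197] = 24.1162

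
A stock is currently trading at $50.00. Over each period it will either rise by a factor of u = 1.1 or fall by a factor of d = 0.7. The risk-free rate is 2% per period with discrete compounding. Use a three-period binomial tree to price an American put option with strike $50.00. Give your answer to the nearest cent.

Risk-neutral probability p = (1 + 0.02 − 0.7)/(1.1 − 0.7) = 0.3200/0.4000 = 0.8000
Terminal stock prices: S_uuu = 66.55, S_uud = 42.35, S_udd = 26.95, S_ddd = 17.15
Terminal payoffs (K − S): max(-16.55, 0) = 0, max(7.65, 0) = 7.65, max(23.05, 0) = 23.05, max(32.85, 0) = 32.85
Node uu (S = 60.5): continuation = 1/1.02·[0.8000·0.0000 + 0.2000·7.6500] = 1.5000; exercise value = 0.0000 ≤ continuation, so V_uu = 1.5000
Node ud (S = 38.5): continuation = 1/1.02·[0.8000·7.6500 + 0.2000·23.0500] = 10.5196; exercise value = 11.5000 > continuation, so V_ud = 11.5000 (exercise)
Node dd (S = 24.5): continuation = 1/1.02·[0.8000·23.0500 + 0.2000·32.8500] = 24.5196; exercise value = 25.5000 > continuation, so V_dd = 25.5000 (exercise)
Node u (S = 55): continuation = 1/1.02·[0.8000·1.5000 + 0.2000·11.5000] = 3.4314; exercise value = 0.0000 ≤ continuation, so V_u = 3.4314
Node d (S = 35): continuation = 1/1.02·[0.8000·11.5000 + 0.2000·25.5000] = 14.0196; exercise value = 15.0000 > continuation, so V_d = 15.0000 (exercise)
Node 0 (S = 50): continuation = 1/1.02·[0.8000·3.4314 + 0.2000·15.0000] = 5.6324; exercise value = 0.0000 ≤ continuation, so V_0 = 5.6324

$5.63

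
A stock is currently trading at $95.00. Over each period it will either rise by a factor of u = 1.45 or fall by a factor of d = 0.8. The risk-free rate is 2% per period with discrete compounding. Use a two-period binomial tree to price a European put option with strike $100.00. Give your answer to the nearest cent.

Risk-neutral probability p = (1 + 0.02 − 0.8)/(1.45 − 0.8) = 0.2200/0.6500 = 0.3385
Terminal stock prices: S_uu = 199.7, S_ud = 110.2, S_dd = 60.8
Terminal payoffs (K − S): max(-99.74, 0) = 0, max(-10.2, 0) = 0, max(39.2, 0) = 39.2
Node u (S = 137.8): V_u = 1/1.02·[0.3385·0.0000 + 0.6615·0.0000] = 0.0000
Node d (S = 76): V_d = 1/1.02·[0.3385·0.0000 + 0.6615·39.2000] = 25.4238
Node 0 (S = 95): V_0 = 1/1.02·[0.3385·0.0000 + 0.6615·25.4238] = 16.4891

$16.49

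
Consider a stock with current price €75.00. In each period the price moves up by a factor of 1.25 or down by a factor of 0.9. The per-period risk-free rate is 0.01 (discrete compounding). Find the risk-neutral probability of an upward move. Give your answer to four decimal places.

p = 0.3143

Risk-neutral probability p = (1 + 0.01 − 0.9)/(1.25 − 0.9) = 0.1100/0.3500 = 0.3143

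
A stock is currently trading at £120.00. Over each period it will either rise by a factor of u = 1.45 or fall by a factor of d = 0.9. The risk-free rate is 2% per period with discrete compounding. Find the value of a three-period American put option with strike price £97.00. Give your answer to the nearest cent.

Risk-neutral probability p = (1 + 0.02 − 0.9)/(1.45 − 0.9) = 0.1200/0.5500 = 0.2182
Terminal stock prices: S_uuu = 365.8, S_uud = 227.1, S_udd = 140.9, S_ddd = 87.48
Terminal payoffs (K − S): max(-268.8, 0) = 0, max(-130.1, 0) = 0, max(-43.94, 0) = 0, max(9.52, 0) = 9.52
Node uu (S = 252.3): continuation = 1/1.02·[0.2182·0.0000 + 0.7818·0.0000] = 0.0000; exercise value = 0.0000 ≤ continuation, so V_uu = 0.0000
Node ud (S = 156.6): continuation = 1/1.02·[0.2182·0.0000 + 0.7818·0.0000] = 0.0000; exercise value = 0.0000 ≤ continuation, so V_ud = 0.0000
Node dd (S = 97.2): continuation = 1/1.02·[0.2182·0.0000 + 0.7818·9.5200] = 7.2970; exercise value = 0.0000 ≤ continuation, so V_dd = 7.2970
Node u (S = 174): continuation = 1/1.02·[0.2182·0.0000 + 0.7818·0.0000] = 0.0000; exercise value = 0.0000 ≤ continuation, so V_u = 0.0000
Node d (S = 108): continuation = 1/1.02·[0.2182·0.0000 + 0.7818·7.2970] = 5.5930; exercise value = 0.0000 ≤ continuation, so V_d = 5.5930
Node 0 (S = 120): continuation = 1/1.02·[0.2182·0.0000 + 0.7818·5.5930] = 4.2870; exercise value = 0.0000 ≤ continuation, so V_0 = 4.2870

£4.29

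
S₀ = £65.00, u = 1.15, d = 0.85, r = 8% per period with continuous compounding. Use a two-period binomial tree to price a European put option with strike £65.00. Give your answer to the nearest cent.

£1.19

Risk-neutral probability p = (e^0.08 − 0.85)/(1.15 − 0.85) = 0.2333/0.3000 = 0.7776
Terminal stock prices: S_uu = 85.96, S_ud = 63.54, S_dd = 46.96
Terminal payoffs (K − S): max(-20.96, 0) = 0, max(1.462, 0) = 1.462, max(18.04, 0) = 18.04
Node u (S = 74.75): V_u = e^(−0.08)·[0.7776·0.0000 + 0.2224·1.4625] = 0.3002
Node d (S = 55.25): V_d = e^(−0.08)·[0.7776·1.4625 + 0.2224·18.0375] = 4.7526
Node 0 (S = 65): V_0 = e^(−0.08)·[0.7776·0.3002 + 0.2224·4.7526] = 1.1911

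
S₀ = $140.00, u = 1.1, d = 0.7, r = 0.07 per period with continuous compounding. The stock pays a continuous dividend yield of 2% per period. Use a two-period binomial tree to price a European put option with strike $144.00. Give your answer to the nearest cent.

Per-period risk-free factor R = e^0.07 = 1.0725; dividend-adjusted growth = e^(0.07−0.02) = 1.0513.
Risk-neutral probability p = (1.0513 − 0.7)/(1.1 − 0.7) = 0.3513/0.4000 = 0.8782
Terminal stock prices: S_uu = 169.4, S_ud = 107.8, S_dd = 68.6
Terminal payoffs (K − S): max(-25.4, 0) = 0, max(36.2, 0) = 36.2, max(75.4, 0) = 75.4
Node u (S = 154): V_u = e^(−0.07)·[0.8782·0.0000 + 0.1218·36.2000] = 4.1118
Node d (S = 98): V_d = e^(−0.07)·[0.8782·36.2000 + 0.1218·75.4000] = 38.2052
Node 0 (S = 140): V_0 = e^(−0.07)·[0.8782·4.1118 + 0.1218·38.2052] = 7.7064

$7.71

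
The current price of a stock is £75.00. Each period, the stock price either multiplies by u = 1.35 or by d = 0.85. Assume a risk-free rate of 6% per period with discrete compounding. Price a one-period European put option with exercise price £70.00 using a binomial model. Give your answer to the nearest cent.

Risk-neutral probability p = (1 + 0.06 − 0.85)/(1.35 − 0.85) = 0.2100/0.5000 = 0.4200
Terminal stock prices: S_u = 101.2, S_d = 63.75
Terminal payoffs (K − S): max(-31.25, 0) = 0, max(6.25, 0) = 6.25
Node 0 (S = 75): V_0 = 1/1.06·[0.4200·0.0000 + 0.5800·6.2500] = 3.4198

£3.42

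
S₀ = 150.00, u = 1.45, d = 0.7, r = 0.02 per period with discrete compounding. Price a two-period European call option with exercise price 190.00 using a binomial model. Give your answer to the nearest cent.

21.94

Risk-neutral probability p = (1 + 0.02 − 0.7)/(1.45 − 0.7) = 0.3200/0.7500 = 0.4267
Terminal stock prices: S_uu = 315.4, S_ud = 152.2, S_dd = 73.5
Terminal payoffs (S − K): max(125.4, 0) = 125.4, max(-37.75, 0) = 0, max(-116.5, 0) = 0
Node u (S = 217.5): V_u = 1/1.02·[0.4267·125.3750 + 0.5733·0.0000] = 52.4444
Node d (S = 105): V_d = 1/1.02·[0.4267·0.0000 + 0.5733·0.0000] = 0.0000
Node 0 (S = 150): V_0 = 1/1.02·[0.4267·52.4444 + 0.5733·0.0000] = 21.9375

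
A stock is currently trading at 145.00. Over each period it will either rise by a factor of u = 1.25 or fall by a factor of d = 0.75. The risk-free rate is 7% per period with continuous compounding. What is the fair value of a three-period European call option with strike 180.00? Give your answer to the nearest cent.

22.45

Risk-neutral probability p = (e^0.07 − 0.75)/(1.25 − 0.75) = 0.3225/0.5000 = 0.6450
Terminal stock prices: S_uuu = 283.2, S_uud = 169.9, S_udd = 102, S_ddd = 61.17
Terminal payoffs (S − K): max(103.2, 0) = 103.2, max(-10.08, 0) = 0, max(-78.05, 0) = 0, max(-118.8, 0) = 0
Node uu (S = 226.6): V_uu = e^(−0.07)·[0.6450·103.2031 + 0.3550·0.0000] = 62.0673
Node ud (S = 135.9): V_ud = e^(−0.07)·[0.6450·0.0000 + 0.3550·0.0000] = 0.0000
Node dd (S = 81.56): V_dd = e^(−0.07)·[0.6450·0.0000 + 0.3550·0.0000] = 0.0000
Node u (S = 181.2): V_u = e^(−0.07)·[0.6450·62.0673 + 0.3550·0.0000] = 37.3279
Node d (S = 108.8): V_d = e^(−0.07)·[0.6450·0.0000 + 0.3550·0.0000] = 0.0000
Node 0 (S = 145): V_0 = e^(−0.07)·[0.6450·37.3279 + 0.3550·0.0000] = 22.4493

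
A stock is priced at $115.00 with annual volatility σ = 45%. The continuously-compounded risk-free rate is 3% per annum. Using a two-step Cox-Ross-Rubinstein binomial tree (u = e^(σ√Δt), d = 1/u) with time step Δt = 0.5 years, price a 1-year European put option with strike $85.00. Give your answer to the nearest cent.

$7.23

CRR parameters: u = e^(σ√Δt) = e^(0.45·√0.5) = 1.3746, d = 1/u = 0.7275
Per-period rate: rΔt = 0.03·0.5 = 0.015, so R = e^0.015 = 1.0151
Risk-neutral probability p = (e^0.015 − 0.7275)/(1.3746 − 0.7275) = 0.2877/0.6472 = 0.4445
Terminal stock prices: S_uu = 217.3, S_ud = 115, S_dd = 60.86
Terminal payoffs (K − S): max(-132.3, 0) = 0, max(-30, 0) = 0, max(24.14, 0) = 24.14
Node u (S = 158.1): V_u = e^(−0.015)·[0.4445·0.0000 + 0.5555·0.0000] = 0.0000
Node d (S = 83.66): V_d = e^(−0.015)·[0.4445·0.0000 + 0.5555·24.1424] = 13.2123
Node 0 (S = 115): V_0 = e^(−0.015)·[0.4445·0.0000 + 0.5555·13.2123] = 7.2306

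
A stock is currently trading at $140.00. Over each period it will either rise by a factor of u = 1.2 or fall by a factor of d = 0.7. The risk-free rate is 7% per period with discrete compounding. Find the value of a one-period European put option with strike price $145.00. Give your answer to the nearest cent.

$11.42

Risk-neutral probability p = (1 + 0.07 − 0.7)/(1.2 − 0.7) = 0.3700/0.5000 = 0.7400
Terminal stock prices: S_u = 168, S_d = 98
Terminal payoffs (K − S): max(-23, 0) = 0, max(47, 0) = 47
Node 0 (S = 140): V_0 = 1/1.07·[0.7400·0.0000 + 0.2600·47.0000] = 11.4206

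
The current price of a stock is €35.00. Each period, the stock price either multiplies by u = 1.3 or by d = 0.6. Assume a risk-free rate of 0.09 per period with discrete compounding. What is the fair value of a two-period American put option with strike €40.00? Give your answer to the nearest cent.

€7.47

Risk-neutral probability p = (1 + 0.09 − 0.6)/(1.3 − 0.6) = 0.4900/0.7000 = 0.7000
Terminal stock prices: S_uu = 59.15, S_ud = 27.3, S_dd = 12.6
Terminal payoffs (K − S): max(-19.15, 0) = 0, max(12.7, 0) = 12.7, max(27.4, 0) = 27.4
Node u (S = 45.5): continuation = 1/1.09·[0.7000·0.0000 + 0.3000·12.7000] = 3.4954; exercise value = 0.0000 ≤ continuation, so V_u = 3.4954
Node d (S = 21): continuation = 1/1.09·[0.7000·12.7000 + 0.3000·27.4000] = 15.6972; exercise value = 19.0000 > continuation, so V_d = 19.0000 (exercise)
Node 0 (S = 35): continuation = 1/1.09·[0.7000·3.4954 + 0.3000·19.0000] = 7.4741; exercise value = 5.0000 ≤ continuation, so V_0 = 7.4741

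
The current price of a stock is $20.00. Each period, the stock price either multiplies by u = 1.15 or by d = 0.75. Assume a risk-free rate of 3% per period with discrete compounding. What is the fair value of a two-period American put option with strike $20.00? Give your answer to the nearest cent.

$2.00

Risk-neutral probability p = (1 + 0.03 − 0.75)/(1.15 − 0.75) = 0.2800/0.4000 = 0.7000
Terminal stock prices: S_uu = 26.45, S_ud = 17.25, S_dd = 11.25
Terminal payoffs (K − S): max(-6.45, 0) = 0, max(2.75, 0) = 2.75, max(8.75, 0) = 8.75
Node u (S = 23): continuation = 1/1.03·[0.7000·0.0000 + 0.3000·2.7500] = 0.8010; exercise value = 0.0000 ≤ continuation, so V_u = 0.8010
Node d (S = 15): continuation = 1/1.03·[0.7000·2.7500 + 0.3000·8.7500] = 4.4175; exercise value = 5.0000 > continuation, so V_d = 5.0000 (exercise)
Node 0 (S = 20): continuation = 1/1.03·[0.7000·0.8010 + 0.3000·5.0000] = 2.0007; exercise value = 0.0000 ≤ continuation, so V_0 = 2.0007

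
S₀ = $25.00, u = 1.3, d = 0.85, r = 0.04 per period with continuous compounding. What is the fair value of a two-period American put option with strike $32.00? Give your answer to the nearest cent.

Risk-neutral probability p = (e^0.04 − 0.85)/(1.3 − 0.85) = 0.1908/0.4500 = 0.4240
Terminal stock prices: S_uu = 42.25, S_ud = 27.62, S_dd = 18.06
Terminal payoffs (K − S): max(-10.25, 0) = 0, max(4.375, 0) = 4.375, max(13.94, 0) = 13.94
Node u (S = 32.5): continuation = e^(−0.04)·[0.4240·0.0000 + 0.5760·4.3750] = 2.4211; exercise value = 0.0000 ≤ continuation, so V_u = 2.4211
Node d (S = 21.25): continuation = e^(−0.04)·[0.4240·4.3750 + 0.5760·13.9375] = 9.4953; exercise value = 10.7500 > continuation, so V_d = 10.7500 (exercise)
Node 0 (S = 25): continuation = e^(−0.04)·[0.4240·2.4211 + 0.5760·10.7500] = 6.9353; exercise value = 7.0000 > continuation, so V_0 = 7.0000 (exercise)

$7.00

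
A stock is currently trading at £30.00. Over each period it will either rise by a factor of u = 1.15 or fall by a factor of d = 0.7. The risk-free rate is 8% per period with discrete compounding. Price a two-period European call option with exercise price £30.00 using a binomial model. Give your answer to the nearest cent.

Risk-neutral probability p = (1 + 0.08 − 0.7)/(1.15 − 0.7) = 0.3800/0.4500 = 0.8444
Terminal stock prices: S_uu = 39.67, S_ud = 24.15, S_dd = 14.7
Terminal payoffs (S − K): max(9.675, 0) = 9.675, max(-5.85, 0) = 0, max(-15.3, 0) = 0
Node u (S = 34.5): V_u = 1/1.08·[0.8444·9.6750 + 0.1556·0.0000] = 7.5648
Node d (S = 21): V_d = 1/1.08·[0.8444·0.0000 + 0.1556·0.0000] = 0.0000
Node 0 (S = 30): V_0 = 1/1.08·[0.8444·7.5648 + 0.1556·0.0000] = 5.9149

£5.91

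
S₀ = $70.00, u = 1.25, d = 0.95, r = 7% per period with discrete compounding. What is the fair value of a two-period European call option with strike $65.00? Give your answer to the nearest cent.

$13.80

Risk-neutral probability p = (1 + 0.07 − 0.95)/(1.25 − 0.95) = 0.1200/0.3000 = 0.4000
Terminal stock prices: S_uu = 109.4, S_ud = 83.12, S_dd = 63.17
Terminal payoffs (S − K): max(44.38, 0) = 44.38, max(18.12, 0) = 18.12, max(-1.825, 0) = 0
Node u (S = 87.5): V_u = 1/1.07·[0.4000·44.3750 + 0.6000·18.1250] = 26.7523
Node d (S = 66.5): V_d = 1/1.07·[0.4000·18.1250 + 0.6000·0.0000] = 6.7757
Node 0 (S = 70): V_0 = 1/1.07·[0.4000·26.7523 + 0.6000·6.7757] = 13.8003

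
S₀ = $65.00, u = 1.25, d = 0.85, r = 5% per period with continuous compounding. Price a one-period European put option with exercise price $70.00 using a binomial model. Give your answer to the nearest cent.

$6.97

Risk-neutral probability p = (e^0.05 − 0.85)/(1.25 − 0.85) = 0.2013/0.4000 = 0.5032
Terminal stock prices: S_u = 81.25, S_d = 55.25
Terminal payoffs (K − S): max(-11.25, 0) = 0, max(14.75, 0) = 14.75
Node 0 (S = 65): V_0 = e^(−0.05)·[0.5032·0.0000 + 0.4968·14.7500] = 6.9707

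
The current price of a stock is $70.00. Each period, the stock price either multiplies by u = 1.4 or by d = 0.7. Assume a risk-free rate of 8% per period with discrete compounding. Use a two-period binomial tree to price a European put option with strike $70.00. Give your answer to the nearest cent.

$6.99

Risk-neutral probability p = (1 + 0.08 − 0.7)/(1.4 − 0.7) = 0.3800/0.7000 = 0.5429
Terminal stock prices: S_uu = 137.2, S_ud = 68.6, S_dd = 34.3
Terminal payoffs (K − S): max(-67.2, 0) = 0, max(1.4, 0) = 1.4, max(35.7, 0) = 35.7
Node u (S = 98): V_u = 1/1.08·[0.5429·0.0000 + 0.4571·1.4000] = 0.5926
Node d (S = 49): V_d = 1/1.08·[0.5429·1.4000 + 0.4571·35.7000] = 15.8148
Node 0 (S = 70): V_0 = 1/1.08·[0.5429·0.5926 + 0.4571·15.8148] = 6.9920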